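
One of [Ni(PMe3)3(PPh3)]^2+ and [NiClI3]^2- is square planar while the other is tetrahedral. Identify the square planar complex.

[Ni(PMe3)3(PPh3)]^2+

For [Ni(PMe3)3(PPh3)]^2+: Summing ligand charges against the +2 overall charge gives an oxidation state of +2 for nickel. Nickel is a group-10 element; Ni(II) is therefore d⁸. Trimethylphosphine and triphenylphosphine are strong-field ligands (high in the spectrochemical series). A 3d d⁸ ion with strong-field ligands gains enough CFSE to favour square planar over tetrahedral. → square planar.
For [NiClI3]^2-: Each chloride is −1; each iodide is −1; balancing the −2 overall charge requires Ni(II). Ni sits in group 10, so the d-electron count is 10 − 2 = 8. Chloride and iodide are weak-field ligands. With weak-field ligands the CFSE gain from square planar is small, so a 3d d⁸ ion takes the sterically preferred tetrahedral geometry. → tetrahedral.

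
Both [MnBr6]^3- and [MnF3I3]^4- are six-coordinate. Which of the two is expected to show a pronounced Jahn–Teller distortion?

[MnBr6]^3-

[MnBr6]^3-: Each bromide is −1; balancing the −3 overall charge requires Mn(III). Manganese is a group-7 element; Mn(III) is therefore d⁴. Bromide is a weak-field ligand for a first-row metal, so the complex is high-spin. The t₂g³e_g¹ (high-spin) configuration has an unevenly filled e_g set; the Jahn–Teller theorem predicts a tetragonal distortion (typically axial elongation) to lift the degeneracy.
[MnF3I3]^4-: Ligand charges: each fluoride is −1; each iodide is −1. With an overall charge of −4 the manganese centre must be in the +2 oxidation state. Manganese is a group-7 element; Mn(II) is therefore d⁵. Fluoride and iodide are weak-field ligands for a first-row metal, so the complex is high-spin. The d⁵ configuration leaves the e_g set evenly filled (or empty) — no strong Jahn–Teller driving force.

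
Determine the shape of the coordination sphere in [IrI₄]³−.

square planar

Each iodide is −1; balancing the −3 overall charge requires Ir(I).
Group 9 minus oxidation state 1 gives a d⁸ configuration.
With 4 monodentate ligands the coordination number is 4.
A 5d d⁸ ion has a large crystal-field splitting; square planar leaves the high-energy d_{x²−y²} orbital empty and maximises CFSE.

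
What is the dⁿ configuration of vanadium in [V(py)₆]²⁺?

d³

Ligand charges: pyridine is neutral. With an overall charge of +2 the vanadium centre must be in the +2 oxidation state.
Vanadium is a group-5 element; V(II) is therefore d³.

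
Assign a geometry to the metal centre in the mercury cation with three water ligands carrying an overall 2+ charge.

Summing ligand charges against the +2 overall charge gives an oxidation state of +2 for mercury.
Group 12 minus oxidation state 2 gives a d¹⁰ configuration.
With 3 monodentate ligands the coordination number is 3.
Three ligands around a d¹⁰ centre minimise repulsion in a trigonal-planar arrangement.

trigonal planar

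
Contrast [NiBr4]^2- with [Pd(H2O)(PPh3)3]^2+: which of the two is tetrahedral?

For [NiBr4]^2-: Each bromide is −1; balancing the −2 overall charge requires Ni(II). Nickel is a group-10 element; Ni(II) is therefore d⁸. Bromide is a weak-field ligand. With weak-field ligands the CFSE gain from square planar is small, so a 3d d⁸ ion takes the sterically preferred tetrahedral geometry. → tetrahedral.
For [Pd(H2O)(PPh3)3]^2+: Water is neutral; triphenylphosphine is neutral; balancing the +2 overall charge requires Pd(II). Group 10 minus oxidation state 2 gives a d⁸ configuration. A 4d d⁸ ion has a large crystal-field splitting; square planar leaves the high-energy d_{x²−y²} orbital empty and maximises CFSE. → square planar.

[NiBr4]^2-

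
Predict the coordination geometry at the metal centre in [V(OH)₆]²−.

octahedral

Ligand charges: each hydroxide is −1. With an overall charge of −2 the vanadium centre must be in the +4 oxidation state.
V sits in group 5, so the d-electron count is 5 − 4 = 1.
Coordination number: 6.
Six donors around a single metal centre give an octahedral coordination sphere.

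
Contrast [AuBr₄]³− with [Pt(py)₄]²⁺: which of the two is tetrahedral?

For [AuBr₄]³−: Each bromide is −1; balancing the −3 overall charge requires Au(I). Au sits in group 11, so the d-electron count is 11 − 1 = 10. A d¹⁰ ion has no crystal-field stabilisation preference between square planar and tetrahedral, so four ligands adopt the sterically favoured tetrahedral geometry. → tetrahedral.
For [Pt(py)₄]²⁺: Pyridine is neutral; balancing the +2 overall charge requires Pt(II). Platinum is a group-10 element; Pt(II) is therefore d⁸. A 5d d⁸ ion has a large crystal-field splitting; square planar leaves the high-energy d_{x²−y²} orbital empty and maximises CFSE. → square planar.

[AuBr₄]³−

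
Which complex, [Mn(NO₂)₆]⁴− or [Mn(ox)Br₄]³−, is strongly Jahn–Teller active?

[Mn(ox)Br₄]³−

[Mn(NO₂)₆]⁴−: Each nitro (N-bound nitrite) is −1; balancing the −4 overall charge requires Mn(II). Manganese is a group-7 element; Mn(II) is therefore d⁵. Nitro (N-bound nitrite) is a strong-field ligand (high in the spectrochemical series) for a first-row metal, so the complex is low-spin. The d⁵ configuration leaves the e_g set evenly filled (or empty) — no strong Jahn–Teller driving force.
[Mn(ox)Br₄]³−: Each oxalate is −2; each bromide is −1; balancing the −3 overall charge requires Mn(III). Group 7 minus oxidation state 3 gives a d⁴ configuration. Bromide and oxalate are weak-field ligands for a first-row metal, so the complex is high-spin. The t₂g³e_g¹ (high-spin) configuration has an unevenly filled e_g set; the Jahn–Teller theorem predicts a tetragonal distortion (typically axial elongation) to lift the degeneracy.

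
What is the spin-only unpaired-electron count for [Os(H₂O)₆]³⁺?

1 unpaired electron

Summing ligand charges against the +3 overall charge gives an oxidation state of +3 for osmium.
Os sits in group 8, so the d-electron count is 8 − 3 = 5.
The spin state decides the count: a 5d ion has a large Δₒ and is invariably low-spin.
An octahedral low-spin d⁵ ion is t₂g⁵e_g⁰, giving 1 unpaired electron.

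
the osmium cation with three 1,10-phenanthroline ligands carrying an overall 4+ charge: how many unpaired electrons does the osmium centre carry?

2 unpaired electrons

1,10-phenanthroline is neutral; balancing the +4 overall charge requires Os(IV).
Group 8 minus oxidation state 4 gives a d⁴ configuration.
Counting donor atoms: 3×1,10-phenanthroline (bidentate) → 6 donors. Coordination number = 6.
The spin state decides the count: a 5d ion has a large Δₒ and is invariably low-spin.
An octahedral low-spin d⁴ ion is t₂g⁴e_g⁰, giving 2 unpaired electrons.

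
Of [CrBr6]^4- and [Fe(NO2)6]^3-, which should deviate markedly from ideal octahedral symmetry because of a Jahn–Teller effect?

[CrBr6]^4-: Summing ligand charges against the −4 overall charge gives an oxidation state of +2 for chromium. Cr sits in group 6, so the d-electron count is 6 − 2 = 4. Bromide is a weak-field ligand for a first-row metal, so the complex is high-spin. The t₂g³e_g¹ (high-spin) configuration has an unevenly filled e_g set; the Jahn–Teller theorem predicts a tetragonal distortion (typically axial elongation) to lift the degeneracy.
[Fe(NO2)6]^3-: Ligand charges: each nitro (N-bound nitrite) is −1. With an overall charge of −3 the iron centre must be in the +3 oxidation state. Group 8 minus oxidation state 3 gives a d⁵ configuration. Nitro (N-bound nitrite) is a strong-field ligand (high in the spectrochemical series) for a first-row metal, so the complex is low-spin. The d⁵ configuration leaves the e_g set evenly filled (or empty) — no strong Jahn–Teller driving force.

[CrBr6]^4-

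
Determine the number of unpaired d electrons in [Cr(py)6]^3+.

3

Summing ligand charges against the +3 overall charge gives an oxidation state of +3 for chromium.
Group 6 minus oxidation state 3 gives a d³ configuration.
In an octahedral field the d³ configuration is t₂g³e_g⁰ (only one arrangement possible), giving 3 unpaired electrons.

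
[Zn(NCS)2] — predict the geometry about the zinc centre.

linear

Ligand charges: each isothiocyanate is −1. With an overall charge of 0 the zinc centre must be in the +2 oxidation state.
Zinc is a group-12 element; Zn(II) is therefore d¹⁰.
With 2 monodentate ligands the coordination number is 2.
A d¹⁰ ion with only two ligands adopts a linear arrangement (sp hybridisation; no CFSE preference).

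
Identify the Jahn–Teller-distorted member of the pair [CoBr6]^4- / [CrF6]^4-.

[CrF6]^4-

[CoBr6]^4-: Each bromide is −1; balancing the −4 overall charge requires Co(II). Group 9 minus oxidation state 2 gives a d⁷ configuration. Bromide is a weak-field ligand for a first-row metal, so the complex is high-spin. The d⁷ configuration leaves the e_g set evenly filled (or empty) — no strong Jahn–Teller driving force.
[CrF6]^4-: Ligand charges: each fluoride is −1. With an overall charge of −4 the chromium centre must be in the +2 oxidation state. Group 6 minus oxidation state 2 gives a d⁴ configuration. Fluoride is a weak-field ligand for a first-row metal, so the complex is high-spin. The t₂g³e_g¹ (high-spin) configuration has an unevenly filled e_g set; the Jahn–Teller theorem predicts a tetragonal distortion (typically axial elongation) to lift the degeneracy.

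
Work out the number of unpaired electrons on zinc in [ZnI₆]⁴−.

Ligand charges: each iodide is −1. With an overall charge of −4 the zinc centre must be in the +2 oxidation state.
Zn sits in group 12, so the d-electron count is 12 − 2 = 10.
In an octahedral field the d¹⁰ configuration is t₂g⁶e_g⁴, giving 0 unpaired electrons.

0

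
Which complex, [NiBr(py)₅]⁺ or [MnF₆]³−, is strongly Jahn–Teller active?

[NiBr(py)₅]⁺: Summing ligand charges against the +1 overall charge gives an oxidation state of +2 for nickel. Group 10 minus oxidation state 2 gives a d⁸ configuration. The d⁸ configuration leaves the e_g set evenly filled (or empty) — no strong Jahn–Teller driving force.
[MnF₆]³−: Summing ligand charges against the −3 overall charge gives an oxidation state of +3 for manganese. Manganese is a group-7 element; Mn(III) is therefore d⁴. Fluoride is a weak-field ligand for a first-row metal, so the complex is high-spin. The t₂g³e_g¹ (high-spin) configuration has an unevenly filled e_g set; the Jahn–Teller theorem predicts a tetragonal distortion (typically axial elongation) to lift the degeneracy.

[MnF₆]³−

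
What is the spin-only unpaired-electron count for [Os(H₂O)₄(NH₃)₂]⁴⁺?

2

Summing ligand charges against the +4 overall charge gives an oxidation state of +4 for osmium.
Osmium is a group-8 element; Os(IV) is therefore d⁴.
The spin state decides the count: a 5d ion has a large Δₒ and is invariably low-spin.
An octahedral low-spin d⁴ ion is t₂g⁴e_g⁰, giving 2 unpaired electrons.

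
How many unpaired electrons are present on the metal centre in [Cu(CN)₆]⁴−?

Ligand charges: each cyanide is −1. With an overall charge of −4 the copper centre must be in the +2 oxidation state.
Group 11 minus oxidation state 2 gives a d⁹ configuration.
In an octahedral field the d⁹ configuration is t₂g⁶e_g³ (only one arrangement possible), giving 1 unpaired electron.

1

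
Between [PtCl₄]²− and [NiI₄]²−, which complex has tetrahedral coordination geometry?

For [PtCl₄]²−: Each chloride is −1; balancing the −2 overall charge requires Pt(II). Group 10 minus oxidation state 2 gives a d⁸ configuration. A 5d d⁸ ion has a large crystal-field splitting; square planar leaves the high-energy d_{x²−y²} orbital empty and maximises CFSE. → square planar.
For [NiI₄]²−: Each iodide is −1; balancing the −2 overall charge requires Ni(II). Group 10 minus oxidation state 2 gives a d⁸ configuration. Iodide is a weak-field ligand. With weak-field ligands the CFSE gain from square planar is small, so a 3d d⁸ ion takes the sterically preferred tetrahedral geometry. → tetrahedral.

[NiI₄]²−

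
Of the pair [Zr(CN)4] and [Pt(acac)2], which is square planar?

[Pt(acac)2]

For [Zr(CN)4]: Each cyanide is −1; balancing the 0 overall charge requires Zr(IV). Group 4 minus oxidation state 4 gives a d⁰ configuration. A d⁰ ion has no crystal-field stabilisation preference between square planar and tetrahedral, so four ligands adopt the sterically favoured tetrahedral geometry. → tetrahedral.
For [Pt(acac)2]: Summing ligand charges against the 0 overall charge gives an oxidation state of +2 for platinum. Pt sits in group 10, so the d-electron count is 10 − 2 = 8. A 5d d⁸ ion has a large crystal-field splitting; square planar leaves the high-energy d_{x²−y²} orbital empty and maximises CFSE. → square planar.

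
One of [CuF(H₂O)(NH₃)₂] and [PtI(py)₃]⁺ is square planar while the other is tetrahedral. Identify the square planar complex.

For [CuF(H₂O)(NH₃)₂]: Summing ligand charges against the 0 overall charge gives an oxidation state of +1 for copper. Copper is a group-11 element; Cu(I) is therefore d¹⁰. A d¹⁰ ion has no crystal-field stabilisation preference between square planar and tetrahedral, so four ligands adopt the sterically favoured tetrahedral geometry. → tetrahedral.
For [PtI(py)₃]⁺: Each iodide is −1; pyridine is neutral; balancing the +1 overall charge requires Pt(II). Group 10 minus oxidation state 2 gives a d⁸ configuration. A 5d d⁸ ion has a large crystal-field splitting; square planar leaves the high-energy d_{x²−y²} orbital empty and maximises CFSE. → square planar.

[PtI(py)₃]⁺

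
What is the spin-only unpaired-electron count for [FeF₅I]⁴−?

Summing ligand charges against the −4 overall charge gives an oxidation state of +2 for iron.
Fe sits in group 8, so the d-electron count is 8 − 2 = 6.
The spin state decides the count: Fluoride and iodide are weak-field ligands for a first-row metal, so the complex is high-spin.
An octahedral high-spin d⁶ ion is t₂g⁴e_g², giving 4 unpaired electrons.

4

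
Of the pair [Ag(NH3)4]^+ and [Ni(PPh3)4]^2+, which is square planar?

[Ni(PPh3)4]^2+

For [Ag(NH3)4]^+: Ammonia is neutral; balancing the +1 overall charge requires Ag(I). Group 11 minus oxidation state 1 gives a d¹⁰ configuration. A d¹⁰ ion has no crystal-field stabilisation preference between square planar and tetrahedral, so four ligands adopt the sterically favoured tetrahedral geometry. → tetrahedral.
For [Ni(PPh3)4]^2+: Ligand charges: triphenylphosphine is neutral. With an overall charge of +2 the nickel centre must be in the +2 oxidation state. Nickel is a group-10 element; Ni(II) is therefore d⁸. Triphenylphosphine is a strong-field ligand (high in the spectrochemical series). A 3d d⁸ ion with strong-field ligands gains enough CFSE to favour square planar over tetrahedral. → square planar.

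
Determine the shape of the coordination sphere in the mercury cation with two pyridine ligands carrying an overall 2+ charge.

linear

Summing ligand charges against the +2 overall charge gives an oxidation state of +2 for mercury.
Mercury is a group-12 element; Hg(II) is therefore d¹⁰.
Coordination number: 2.
A d¹⁰ ion with only two ligands adopts a linear arrangement (sp hybridisation; no CFSE preference).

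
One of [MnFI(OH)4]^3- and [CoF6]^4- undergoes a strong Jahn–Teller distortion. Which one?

[MnFI(OH)4]^3-: Ligand charges: each fluoride is −1; each iodide is −1; each hydroxide is −1. With an overall charge of −3 the manganese centre must be in the +3 oxidation state. Mn sits in group 7, so the d-electron count is 7 − 3 = 4. Fluoride, hydroxide, and iodide are weak-field ligands for a first-row metal, so the complex is high-spin. The t₂g³e_g¹ (high-spin) configuration has an unevenly filled e_g set; the Jahn–Teller theorem predicts a tetragonal distortion (typically axial elongation) to lift the degeneracy.
[CoF6]^4-: Ligand charges: each fluoride is −1. With an overall charge of −4 the cobalt centre must be in the +2 oxidation state. Co sits in group 9, so the d-electron count is 9 − 2 = 7. Fluoride is a weak-field ligand for a first-row metal, so the complex is high-spin. The d⁷ configuration leaves the e_g set evenly filled (or empty) — no strong Jahn–Teller driving force.

[MnFI(OH)4]^3-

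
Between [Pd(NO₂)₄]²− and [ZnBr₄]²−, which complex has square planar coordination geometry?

For [Pd(NO₂)₄]²−: Summing ligand charges against the −2 overall charge gives an oxidation state of +2 for palladium. Pd sits in group 10, so the d-electron count is 10 − 2 = 8. A 4d d⁸ ion has a large crystal-field splitting; square planar leaves the high-energy d_{x²−y²} orbital empty and maximises CFSE. → square planar.
For [ZnBr₄]²−: Ligand charges: each bromide is −1. With an overall charge of −2 the zinc centre must be in the +2 oxidation state. Zinc is a group-12 element; Zn(II) is therefore d¹⁰. A d¹⁰ ion has no crystal-field stabilisation preference between square planar and tetrahedral, so four ligands adopt the sterically favoured tetrahedral geometry. → tetrahedral.

[Pd(NO₂)₄]²−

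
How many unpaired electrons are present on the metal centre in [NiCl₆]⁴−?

Ligand charges: each chloride is −1. With an overall charge of −4 the nickel centre must be in the +2 oxidation state.
Nickel is a group-10 element; Ni(II) is therefore d⁸.
In an octahedral field the d⁸ configuration is t₂g⁶e_g² (only one arrangement possible), giving 2 unpaired electrons.

2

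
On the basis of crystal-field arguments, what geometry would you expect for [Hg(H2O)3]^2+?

trigonal planar

Summing ligand charges against the +2 overall charge gives an oxidation state of +2 for mercury.
Mercury is a group-12 element; Hg(II) is therefore d¹⁰.
With 3 monodentate ligands the coordination number is 3.
Three ligands around a d¹⁰ centre minimise repulsion in a trigonal-planar arrangement.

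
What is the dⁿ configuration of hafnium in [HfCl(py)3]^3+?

Ligand charges: each chloride is −1; pyridine is neutral. With an overall charge of +3 the hafnium centre must be in the +4 oxidation state.
Hf sits in group 4, so the d-electron count is 4 − 4 = 0.

d0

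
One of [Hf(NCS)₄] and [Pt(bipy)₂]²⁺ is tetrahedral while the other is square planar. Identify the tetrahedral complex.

For [Hf(NCS)₄]: Ligand charges: each isothiocyanate is −1. With an overall charge of 0 the hafnium centre must be in the +4 oxidation state. Group 4 minus oxidation state 4 gives a d⁰ configuration. A d⁰ ion has no crystal-field stabilisation preference between square planar and tetrahedral, so four ligands adopt the sterically favoured tetrahedral geometry. → tetrahedral.
For [Pt(bipy)₂]²⁺: Summing ligand charges against the +2 overall charge gives an oxidation state of +2 for platinum. Pt sits in group 10, so the d-electron count is 10 − 2 = 8. A 5d d⁸ ion has a large crystal-field splitting; square planar leaves the high-energy d_{x²−y²} orbital empty and maximises CFSE. → square planar.

[Hf(NCS)₄]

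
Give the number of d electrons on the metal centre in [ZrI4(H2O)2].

Each iodide is −1; water is neutral; balancing the 0 overall charge requires Zr(IV).
Zirconium is a group-4 element; Zr(IV) is therefore d⁰.

d⁰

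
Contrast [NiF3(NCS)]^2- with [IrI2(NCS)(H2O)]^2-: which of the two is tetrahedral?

For [NiF3(NCS)]^2-: Ligand charges: each fluoride is −1; each isothiocyanate is −1. With an overall charge of −2 the nickel centre must be in the +2 oxidation state. Ni sits in group 10, so the d-electron count is 10 − 2 = 8. Fluoride and isothiocyanate are weak-field ligands. With weak-field ligands the CFSE gain from square planar is small, so a 3d d⁸ ion takes the sterically preferred tetrahedral geometry. → tetrahedral.
For [IrI2(NCS)(H2O)]^2-: Summing ligand charges against the −2 overall charge gives an oxidation state of +1 for iridium. Group 9 minus oxidation state 1 gives a d⁸ configuration. A 5d d⁸ ion has a large crystal-field splitting; square planar leaves the high-energy d_{x²−y²} orbital empty and maximises CFSE. → square planar.

[NiF3(NCS)]^2-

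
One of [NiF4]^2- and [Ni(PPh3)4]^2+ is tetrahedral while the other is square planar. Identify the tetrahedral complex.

For [NiF4]^2-: Ligand charges: each fluoride is −1. With an overall charge of −2 the nickel centre must be in the +2 oxidation state. Group 10 minus oxidation state 2 gives a d⁸ configuration. Fluoride is a weak-field ligand. With weak-field ligands the CFSE gain from square planar is small, so a 3d d⁸ ion takes the sterically preferred tetrahedral geometry. → tetrahedral.
For [Ni(PPh3)4]^2+: Ligand charges: triphenylphosphine is neutral. With an overall charge of +2 the nickel centre must be in the +2 oxidation state. Nickel is a group-10 element; Ni(II) is therefore d⁸. Triphenylphosphine is a strong-field ligand (high in the spectrochemical series). A 3d d⁸ ion with strong-field ligands gains enough CFSE to favour square planar over tetrahedral. → square planar.

[NiF4]^2-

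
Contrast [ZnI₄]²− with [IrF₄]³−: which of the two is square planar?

[IrF₄]³−

For [ZnI₄]²−: Each iodide is −1; balancing the −2 overall charge requires Zn(II). Zn sits in group 12, so the d-electron count is 12 − 2 = 10. A d¹⁰ ion has no crystal-field stabilisation preference between square planar and tetrahedral, so four ligands adopt the sterically favoured tetrahedral geometry. → tetrahedral.
For [IrF₄]³−: Ligand charges: each fluoride is −1. With an overall charge of −3 the iridium centre must be in the +1 oxidation state. Iridium is a group-9 element; Ir(I) is therefore d⁸. A 5d d⁸ ion has a large crystal-field splitting; square planar leaves the high-energy d_{x²−y²} orbital empty and maximises CFSE. → square planar.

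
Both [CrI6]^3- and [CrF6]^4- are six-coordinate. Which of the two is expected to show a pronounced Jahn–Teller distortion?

[CrF6]^4-

[CrI6]^3-: Each iodide is −1; balancing the −3 overall charge requires Cr(III). Group 6 minus oxidation state 3 gives a d³ configuration. The d³ configuration leaves the e_g set evenly filled (or empty) — no strong Jahn–Teller driving force.
[CrF6]^4-: Ligand charges: each fluoride is −1. With an overall charge of −4 the chromium centre must be in the +2 oxidation state. Chromium is a group-6 element; Cr(II) is therefore d⁴. Fluoride is a weak-field ligand for a first-row metal, so the complex is high-spin. The t₂g³e_g¹ (high-spin) configuration has an unevenly filled e_g set; the Jahn–Teller theorem predicts a tetragonal distortion (typically axial elongation) to lift the degeneracy.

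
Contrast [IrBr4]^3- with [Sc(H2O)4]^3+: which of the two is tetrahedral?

[Sc(H2O)4]^3+

For [IrBr4]^3-: Ligand charges: each bromide is −1. With an overall charge of −3 the iridium centre must be in the +1 oxidation state. Ir sits in group 9, so the d-electron count is 9 − 1 = 8. A 5d d⁸ ion has a large crystal-field splitting; square planar leaves the high-energy d_{x²−y²} orbital empty and maximises CFSE. → square planar.
For [Sc(H2O)4]^3+: Summing ligand charges against the +3 overall charge gives an oxidation state of +3 for scandium. Scandium is a group-3 element; Sc(III) is therefore d⁰. A d⁰ ion has no crystal-field stabilisation preference between square planar and tetrahedral, so four ligands adopt the sterically favoured tetrahedral geometry. → tetrahedral.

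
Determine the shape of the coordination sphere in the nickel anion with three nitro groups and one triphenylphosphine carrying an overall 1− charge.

Summing ligand charges against the −1 overall charge gives an oxidation state of +2 for nickel.
Nickel is a group-10 element; Ni(II) is therefore d⁸.
Coordination number: 4.
Nitro (N-bound nitrite) and triphenylphosphine are strong-field ligands (high in the spectrochemical series).
A 3d d⁸ ion with strong-field ligands gains enough CFSE to favour square planar over tetrahedral.

square planar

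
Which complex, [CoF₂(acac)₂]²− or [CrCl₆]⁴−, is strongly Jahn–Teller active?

[CoF₂(acac)₂]²−: Summing ligand charges against the −2 overall charge gives an oxidation state of +2 for cobalt. Cobalt is a group-9 element; Co(II) is therefore d⁷. Acetylacetonate and fluoride are weak-field ligands for a first-row metal, so the complex is high-spin. The d⁷ configuration leaves the e_g set evenly filled (or empty) — no strong Jahn–Teller driving force.
[CrCl₆]⁴−: Summing ligand charges against the −4 overall charge gives an oxidation state of +2 for chromium. Chromium is a group-6 element; Cr(II) is therefore d⁴. Chloride is a weak-field ligand for a first-row metal, so the complex is high-spin. The t₂g³e_g¹ (high-spin) configuration has an unevenly filled e_g set; the Jahn–Teller theorem predicts a tetragonal distortion (typically axial elongation) to lift the degeneracy.

[CrCl₆]⁴−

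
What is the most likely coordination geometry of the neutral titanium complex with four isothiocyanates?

tetrahedral

Ligand charges: each isothiocyanate is −1. With an overall charge of 0 the titanium centre must be in the +4 oxidation state.
Titanium is a group-4 element; Ti(IV) is therefore d⁰.
With 4 monodentate ligands the coordination number is 4.
A d⁰ ion has no crystal-field stabilisation preference between square planar and tetrahedral, so four ligands adopt the sterically favoured tetrahedral geometry.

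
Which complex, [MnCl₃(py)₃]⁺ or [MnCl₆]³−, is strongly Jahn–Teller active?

[MnCl₃(py)₃]⁺: Each chloride is −1; pyridine is neutral; balancing the +1 overall charge requires Mn(IV). Mn sits in group 7, so the d-electron count is 7 − 4 = 3. The d³ configuration leaves the e_g set evenly filled (or empty) — no strong Jahn–Teller driving force.
[MnCl₆]³−: Ligand charges: each chloride is −1. With an overall charge of −3 the manganese centre must be in the +3 oxidation state. Manganese is a group-7 element; Mn(III) is therefore d⁴. Chloride is a weak-field ligand for a first-row metal, so the complex is high-spin. The t₂g³e_g¹ (high-spin) configuration has an unevenly filled e_g set; the Jahn–Teller theorem predicts a tetragonal distortion (typically axial elongation) to lift the degeneracy.

[MnCl₆]³−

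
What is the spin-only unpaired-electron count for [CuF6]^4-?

Each fluoride is −1; balancing the −4 overall charge requires Cu(II).
Cu sits in group 11, so the d-electron count is 11 − 2 = 9.
In an octahedral field the d⁹ configuration is t₂g⁶e_g³ (only one arrangement possible), giving 1 unpaired electron.

1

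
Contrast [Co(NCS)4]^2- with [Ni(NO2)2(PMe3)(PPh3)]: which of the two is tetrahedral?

For [Co(NCS)4]^2-: Ligand charges: each isothiocyanate is −1. With an overall charge of −2 the cobalt centre must be in the +2 oxidation state. Cobalt is a group-9 element; Co(II) is therefore d⁷. For a high-spin 3d d⁷ ion with weak-field ligands the small Δₜ gives little square-planar CFSE advantage, so four ligands adopt the sterically favoured tetrahedral geometry. → tetrahedral.
For [Ni(NO2)2(PMe3)(PPh3)]: Summing ligand charges against the 0 overall charge gives an oxidation state of +2 for nickel. Nickel is a group-10 element; Ni(II) is therefore d⁸. Nitro (N-bound nitrite), trimethylphosphine, and triphenylphosphine are strong-field ligands (high in the spectrochemical series). A 3d d⁸ ion with strong-field ligands gains enough CFSE to favour square planar over tetrahedral. → square planar.

[Co(NCS)4]^2-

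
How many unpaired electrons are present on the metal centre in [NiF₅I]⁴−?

Each fluoride is −1; each iodide is −1; balancing the −4 overall charge requires Ni(II).
Ni sits in group 10, so the d-electron count is 10 − 2 = 8.
In an octahedral field the d⁸ configuration is t₂g⁶e_g² (only one arrangement possible), giving 2 unpaired electrons.

2 unpaired electrons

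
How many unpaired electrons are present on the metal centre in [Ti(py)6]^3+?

1 unpaired electron

Ligand charges: pyridine is neutral. With an overall charge of +3 the titanium centre must be in the +3 oxidation state.
Group 4 minus oxidation state 3 gives a d¹ configuration.
In an octahedral field the d¹ configuration is t₂g¹e_g⁰ (only one arrangement possible), giving 1 unpaired electron.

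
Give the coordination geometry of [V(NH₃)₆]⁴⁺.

Summing ligand charges against the +4 overall charge gives an oxidation state of +4 for vanadium.
V sits in group 5, so the d-electron count is 5 − 4 = 1.
With 6 monodentate ligands the coordination number is 6.
Six donors around a single metal centre give an octahedral coordination sphere.

octahedral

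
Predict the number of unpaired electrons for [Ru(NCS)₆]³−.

Ligand charges: each isothiocyanate is −1. With an overall charge of −3 the ruthenium centre must be in the +3 oxidation state.
Ruthenium is a group-8 element; Ru(III) is therefore d⁵.
The spin state decides the count: a 4d ion has a large Δₒ and is invariably low-spin.
An octahedral low-spin d⁵ ion is t₂g⁵e_g⁰, giving 1 unpaired electron.

1 unpaired electron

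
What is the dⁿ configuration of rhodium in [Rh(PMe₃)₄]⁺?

d8

Summing ligand charges against the +1 overall charge gives an oxidation state of +1 for rhodium.
Rhodium is a group-9 element; Rh(I) is therefore d⁸.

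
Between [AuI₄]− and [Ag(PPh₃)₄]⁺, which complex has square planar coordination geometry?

[AuI₄]−

For [AuI₄]−: Summing ligand charges against the −1 overall charge gives an oxidation state of +3 for gold. Group 11 minus oxidation state 3 gives a d⁸ configuration. A 5d d⁸ ion has a large crystal-field splitting; square planar leaves the high-energy d_{x²−y²} orbital empty and maximises CFSE. → square planar.
For [Ag(PPh₃)₄]⁺: Ligand charges: triphenylphosphine is neutral. With an overall charge of +1 the silver centre must be in the +1 oxidation state. Group 11 minus oxidation state 1 gives a d¹⁰ configuration. A d¹⁰ ion has no crystal-field stabilisation preference between square planar and tetrahedral, so four ligands adopt the sterically favoured tetrahedral geometry. → tetrahedral.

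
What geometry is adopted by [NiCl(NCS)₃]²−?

Each chloride is −1; each isothiocyanate is −1; balancing the −2 overall charge requires Ni(II).
Nickel is a group-10 element; Ni(II) is therefore d⁸.
With 4 monodentate ligands the coordination number is 4.
Chloride and isothiocyanate are weak-field ligands.
With weak-field ligands the CFSE gain from square planar is small, so a 3d d⁸ ion takes the sterically preferred tetrahedral geometry.

tetrahedral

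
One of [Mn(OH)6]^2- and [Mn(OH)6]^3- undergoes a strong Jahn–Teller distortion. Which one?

[Mn(OH)6]^3-

[Mn(OH)6]^2-: Ligand charges: each hydroxide is −1. With an overall charge of −2 the manganese centre must be in the +4 oxidation state. Mn sits in group 7, so the d-electron count is 7 − 4 = 3. The d³ configuration leaves the e_g set evenly filled (or empty) — no strong Jahn–Teller driving force.
[Mn(OH)6]^3-: Ligand charges: each hydroxide is −1. With an overall charge of −3 the manganese centre must be in the +3 oxidation state. Group 7 minus oxidation state 3 gives a d⁴ configuration. Hydroxide is a weak-field ligand for a first-row metal, so the complex is high-spin. The t₂g³e_g¹ (high-spin) configuration has an unevenly filled e_g set; the Jahn–Teller theorem predicts a tetragonal distortion (typically axial elongation) to lift the degeneracy.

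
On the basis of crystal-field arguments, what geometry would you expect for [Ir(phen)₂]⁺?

square planar

Summing ligand charges against the +1 overall charge gives an oxidation state of +1 for iridium.
Ir sits in group 9, so the d-electron count is 9 − 1 = 8.
Counting donor atoms: 2×1,10-phenanthroline (bidentate) → 4 donors. Coordination number = 4.
A 5d d⁸ ion has a large crystal-field splitting; square planar leaves the high-energy d_{x²−y²} orbital empty and maximises CFSE.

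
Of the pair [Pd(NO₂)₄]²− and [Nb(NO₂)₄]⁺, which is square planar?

For [Pd(NO₂)₄]²−: Summing ligand charges against the −2 overall charge gives an oxidation state of +2 for palladium. Palladium is a group-10 element; Pd(II) is therefore d⁸. A 4d d⁸ ion has a large crystal-field splitting; square planar leaves the high-energy d_{x²−y²} orbital empty and maximises CFSE. → square planar.
For [Nb(NO₂)₄]⁺: Summing ligand charges against the +1 overall charge gives an oxidation state of +5 for niobium. Niobium is a group-5 element; Nb(V) is therefore d⁰. A d⁰ ion has no crystal-field stabilisation preference between square planar and tetrahedral, so four ligands adopt the sterically favoured tetrahedral geometry. → tetrahedral.

[Pd(NO₂)₄]²−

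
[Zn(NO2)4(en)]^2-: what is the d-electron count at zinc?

Ligand charges: each nitro (N-bound nitrite) is −1; ethylenediamine is neutral. With an overall charge of −2 the zinc centre must be in the +2 oxidation state.
Zinc is a group-12 element; Zn(II) is therefore d¹⁰.

d¹⁰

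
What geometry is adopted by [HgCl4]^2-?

Ligand charges: each chloride is −1. With an overall charge of −2 the mercury centre must be in the +2 oxidation state.
Group 12 minus oxidation state 2 gives a d¹⁰ configuration.
Coordination number: 4.
A d¹⁰ ion has no crystal-field stabilisation preference between square planar and tetrahedral, so four ligands adopt the sterically favoured tetrahedral geometry.

tetrahedral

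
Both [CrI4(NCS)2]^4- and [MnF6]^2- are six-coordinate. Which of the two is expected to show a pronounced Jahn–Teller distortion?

[CrI4(NCS)2]^4-

[CrI4(NCS)2]^4-: Summing ligand charges against the −4 overall charge gives an oxidation state of +2 for chromium. Chromium is a group-6 element; Cr(II) is therefore d⁴. Iodide and isothiocyanate are weak-field ligands for a first-row metal, so the complex is high-spin. The t₂g³e_g¹ (high-spin) configuration has an unevenly filled e_g set; the Jahn–Teller theorem predicts a tetragonal distortion (typically axial elongation) to lift the degeneracy.
[MnF6]^2-: Ligand charges: each fluoride is −1. With an overall charge of −2 the manganese centre must be in the +4 oxidation state. Manganese is a group-7 element; Mn(IV) is therefore d³. The d³ configuration leaves the e_g set evenly filled (or empty) — no strong Jahn–Teller driving force.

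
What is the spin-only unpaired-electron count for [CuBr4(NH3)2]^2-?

1 unpaired electron

Each bromide is −1; ammonia is neutral; balancing the −2 overall charge requires Cu(II).
Group 11 minus oxidation state 2 gives a d⁹ configuration.
In an octahedral field the d⁹ configuration is t₂g⁶e_g³ (only one arrangement possible), giving 1 unpaired electron.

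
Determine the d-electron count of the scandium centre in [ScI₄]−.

Each iodide is −1; balancing the −1 overall charge requires Sc(III).
Scandium is a group-3 element; Sc(III) is therefore d⁰.

d⁰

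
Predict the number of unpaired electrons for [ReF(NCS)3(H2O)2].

Summing ligand charges against the 0 overall charge gives an oxidation state of +4 for rhenium.
Group 7 minus oxidation state 4 gives a d³ configuration.
In an octahedral field the d³ configuration is t₂g³e_g⁰ (only one arrangement possible), giving 3 unpaired electrons.

3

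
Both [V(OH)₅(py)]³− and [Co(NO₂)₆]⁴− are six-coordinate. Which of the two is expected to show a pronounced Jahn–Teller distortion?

[Co(NO₂)₆]⁴−

[V(OH)₅(py)]³−: Summing ligand charges against the −3 overall charge gives an oxidation state of +2 for vanadium. Vanadium is a group-5 element; V(II) is therefore d³. The d³ configuration leaves the e_g set evenly filled (or empty) — no strong Jahn–Teller driving force.
[Co(NO₂)₆]⁴−: Each nitro (N-bound nitrite) is −1; balancing the −4 overall charge requires Co(II). Group 9 minus oxidation state 2 gives a d⁷ configuration. Nitro (N-bound nitrite) is a strong-field ligand (high in the spectrochemical series) for a first-row metal, so the complex is low-spin. The t₂g⁶e_g¹ (low-spin) configuration has an unevenly filled e_g set; the Jahn–Teller theorem predicts a tetragonal distortion (typically axial elongation) to lift the degeneracy.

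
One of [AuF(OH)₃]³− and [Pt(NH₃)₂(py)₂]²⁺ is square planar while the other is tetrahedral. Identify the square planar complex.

[Pt(NH₃)₂(py)₂]²⁺

For [AuF(OH)₃]³−: Summing ligand charges against the −3 overall charge gives an oxidation state of +1 for gold. Gold is a group-11 element; Au(I) is therefore d¹⁰. A d¹⁰ ion has no crystal-field stabilisation preference between square planar and tetrahedral, so four ligands adopt the sterically favoured tetrahedral geometry. → tetrahedral.
For [Pt(NH₃)₂(py)₂]²⁺: Summing ligand charges against the +2 overall charge gives an oxidation state of +2 for platinum. Platinum is a group-10 element; Pt(II) is therefore d⁸. A 5d d⁸ ion has a large crystal-field splitting; square planar leaves the high-energy d_{x²−y²} orbital empty and maximises CFSE. → square planar.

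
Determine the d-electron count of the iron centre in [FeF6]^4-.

d6

Ligand charges: each fluoride is −1. With an overall charge of −4 the iron centre must be in the +2 oxidation state.
Group 8 minus oxidation state 2 gives a d⁶ configuration.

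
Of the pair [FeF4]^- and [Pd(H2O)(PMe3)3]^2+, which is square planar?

[Pd(H2O)(PMe3)3]^2+

For [FeF4]^-: Summing ligand charges against the −1 overall charge gives an oxidation state of +3 for iron. Group 8 minus oxidation state 3 gives a d⁵ configuration. A high-spin d⁵ ion has zero CFSE in either geometry, so four ligands adopt the sterically favoured tetrahedral geometry. → tetrahedral.
For [Pd(H2O)(PMe3)3]^2+: Summing ligand charges against the +2 overall charge gives an oxidation state of +2 for palladium. Pd sits in group 10, so the d-electron count is 10 − 2 = 8. A 4d d⁸ ion has a large crystal-field splitting; square planar leaves the high-energy d_{x²−y²} orbital empty and maximises CFSE. → square planar.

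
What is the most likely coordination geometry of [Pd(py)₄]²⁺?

square planar

Pyridine is neutral; balancing the +2 overall charge requires Pd(II).
Pd sits in group 10, so the d-electron count is 10 − 2 = 8.
Coordination number: 4.
A 4d d⁸ ion has a large crystal-field splitting; square planar leaves the high-energy d_{x²−y²} orbital empty and maximises CFSE.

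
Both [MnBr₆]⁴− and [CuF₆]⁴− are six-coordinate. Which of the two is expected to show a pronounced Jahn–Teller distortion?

[MnBr₆]⁴−: Each bromide is −1; balancing the −4 overall charge requires Mn(II). Manganese is a group-7 element; Mn(II) is therefore d⁵. Bromide is a weak-field ligand for a first-row metal, so the complex is high-spin. The d⁵ configuration leaves the e_g set evenly filled (or empty) — no strong Jahn–Teller driving force.
[CuF₆]⁴−: Ligand charges: each fluoride is −1. With an overall charge of −4 the copper centre must be in the +2 oxidation state. Copper is a group-11 element; Cu(II) is therefore d⁹. The t₂g⁶e_g³ configuration has an unevenly filled e_g set; the Jahn–Teller theorem predicts a tetragonal distortion (typically axial elongation) to lift the degeneracy.

[CuF₆]⁴−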